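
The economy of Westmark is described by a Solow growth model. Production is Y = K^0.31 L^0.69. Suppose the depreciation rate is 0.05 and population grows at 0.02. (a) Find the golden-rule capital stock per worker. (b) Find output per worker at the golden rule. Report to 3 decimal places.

Capital per worker breaks even when investment replaces (n + δ)·k; here n + δ = 0.07.
At the golden rule the marginal product of capital equals n+δ: 0.31·k^(0.31−1) = 0.07. Solving, k_gold = (0.31/0.07)^(1/0.69) ≈ 8.6420.
y_gold = 8.6420^0.31 ≈ 1.9514.

(a) k_gold ≈ 8.642; (b) y_gold ≈ 1.951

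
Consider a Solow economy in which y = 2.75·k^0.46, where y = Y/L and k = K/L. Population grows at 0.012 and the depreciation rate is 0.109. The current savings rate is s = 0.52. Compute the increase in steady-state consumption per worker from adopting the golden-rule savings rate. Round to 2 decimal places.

Δc ≈ 0.15

Break-even investment rate: n + δ = 0.012 + 0.109 = 0.121.
Current steady state (s = 0.52): k* = (0.52·2.75/0.121)^(1/0.54) ≈ 96.8735, y* = 2.75·96.8735^0.46 ≈ 22.5417, c* = (1−0.52)·22.5417 ≈ 10.8200.
Setting f'(k) = n+δ gives 0.46·2.75·k^(0.46−1) = 0.121, hence k_gold = (0.46·2.75/0.121)^(1/0.54) ≈ 77.1973.
y_gold = 2.75·77.1973^0.46 ≈ 20.3062, c_gold = y_gold − 0.121·k_gold ≈ 10.9654.
Gain: Δc = 10.9654 − 10.8200 ≈ 0.1454.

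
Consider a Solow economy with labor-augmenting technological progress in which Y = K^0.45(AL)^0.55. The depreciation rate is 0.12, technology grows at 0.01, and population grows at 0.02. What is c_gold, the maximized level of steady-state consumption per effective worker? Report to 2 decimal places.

n + g + δ = 0.02 + 0.01 + 0.12 = 0.15.
Setting f'(k) = n+g+δ gives 0.45·k^(0.45−1) = 0.15, hence k_gold = (0.45/0.15)^(1/0.55) ≈ 7.3704.
y_gold = 7.3704^0.45 ≈ 2.4568.
c_gold = y_gold − (n+g+δ)·k_gold = 2.4568 − 0.15·7.3704 ≈ 1.3512.

c_gold ≈ 1.35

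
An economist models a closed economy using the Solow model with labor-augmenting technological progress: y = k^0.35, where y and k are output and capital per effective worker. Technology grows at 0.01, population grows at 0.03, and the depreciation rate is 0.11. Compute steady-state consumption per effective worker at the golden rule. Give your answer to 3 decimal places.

c_gold ≈ 1.026

n + g + δ = 0.03 + 0.01 + 0.11 = 0.15.
Setting f'(k) = n+g+δ gives 0.35·k^(0.35−1) = 0.15, hence k_gold = (0.35/0.15)^(1/0.65) ≈ 3.6823.
y_gold = 3.6823^0.35 ≈ 1.5781.
c_gold = y_gold − (n+g+δ)·k_gold = 1.5781 − 0.15·3.6823 ≈ 1.0258.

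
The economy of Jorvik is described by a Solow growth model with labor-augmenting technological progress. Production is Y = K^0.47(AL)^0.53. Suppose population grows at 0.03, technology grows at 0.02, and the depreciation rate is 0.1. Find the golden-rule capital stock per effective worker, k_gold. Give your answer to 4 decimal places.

k_gold ≈ 8.6270

The effective depreciation rate is n + g + δ = 0.03 + 0.02 + 0.1 = 0.15.
Maximizing c = f(k) − (n+g+δ)·k gives f'(k) = n+g+δ, i.e. 0.47·k^(0.47−1) = 0.15, so k_gold = (0.47/0.15)^(1/0.53) ≈ 8.6270.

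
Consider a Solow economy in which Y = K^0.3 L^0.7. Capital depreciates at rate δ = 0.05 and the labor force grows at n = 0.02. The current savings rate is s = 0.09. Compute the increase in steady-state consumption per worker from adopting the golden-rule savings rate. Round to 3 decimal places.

Δc ≈ 0.293

Break-even investment rate: n + δ = 0.02 + 0.05 = 0.07.
Current steady state (s = 0.09): k* = (0.09/0.07)^(1/0.7) ≈ 1.4319, y* = 1.4319^0.3 ≈ 1.1137, c* = (1−0.09)·1.1137 ≈ 1.0135.
At the golden rule the marginal product of capital equals n+δ: 0.3·k^(0.3−1) = 0.07. Solving, k_gold = (0.3/0.07)^(1/0.7) ≈ 7.9963.
y_gold = 7.9963^0.3 ≈ 1.8658, c_gold = y_gold − 0.07·k_gold ≈ 1.3061.
Gain: Δc = 1.3061 − 1.0135 ≈ 0.2926.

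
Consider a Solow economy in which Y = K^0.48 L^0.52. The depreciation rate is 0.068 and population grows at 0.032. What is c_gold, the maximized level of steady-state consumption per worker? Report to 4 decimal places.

Capital per worker breaks even when investment replaces (n + δ)·k; here n + δ = 0.1.
Setting f'(k) = n+δ gives 0.48·k^(0.48−1) = 0.1, hence k_gold = (0.48/0.1)^(1/0.52) ≈ 20.4211.
y_gold = 20.4211^0.48 ≈ 4.2544.
c_gold = y_gold − (n+δ)·k_gold = 4.2544 − 0.1·20.4211 ≈ 2.2123.

c_gold ≈ 2.2123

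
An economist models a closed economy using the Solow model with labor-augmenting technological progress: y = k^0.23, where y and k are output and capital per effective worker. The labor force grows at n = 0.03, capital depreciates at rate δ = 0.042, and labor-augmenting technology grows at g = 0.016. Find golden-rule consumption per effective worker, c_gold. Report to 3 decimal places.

The effective depreciation rate is n + g + δ = 0.03 + 0.016 + 0.042 = 0.088.
Golden rule sets MPK = n+g+δ: 0.23·k^(0.23−1) = 0.088, so k_gold = (0.23/0.088)^(1/0.77) ≈ 3.4824.
y_gold = 3.4824^0.23 ≈ 1.3324.
c_gold = y_gold − (n+g+δ)·k_gold = 1.3324 − 0.088·3.4824 ≈ 1.0259.

c_gold ≈ 1.026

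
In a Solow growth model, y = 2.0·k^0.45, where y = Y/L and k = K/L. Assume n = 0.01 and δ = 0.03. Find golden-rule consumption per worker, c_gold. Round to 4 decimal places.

Capital per worker breaks even when investment replaces (n + δ)·k; here n + δ = 0.04.
At the golden rule the marginal product of capital equals n+δ: 0.45·2.0·k^(0.45−1) = 0.04. Solving, k_gold = (0.45·2.0/0.04)^(1/0.55) ≈ 287.4178.
y_gold = 2.0·287.4178^0.45 ≈ 25.5482.
c_gold = y_gold − (n+δ)·k_gold = 25.5482 − 0.04·287.4178 ≈ 14.0515.

c_gold ≈ 14.0515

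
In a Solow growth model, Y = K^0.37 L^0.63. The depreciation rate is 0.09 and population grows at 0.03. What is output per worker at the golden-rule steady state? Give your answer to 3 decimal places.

Break-even investment rate: n + δ = 0.03 + 0.09 = 0.12.
Golden rule sets MPK = n+δ: 0.37·k^(0.37−1) = 0.12, so k_gold = (0.37/0.12)^(1/0.63) ≈ 5.9734.
Output: y_gold = k_gold^0.37 = 5.9734^0.37 ≈ 1.9373.

y_gold ≈ 1.937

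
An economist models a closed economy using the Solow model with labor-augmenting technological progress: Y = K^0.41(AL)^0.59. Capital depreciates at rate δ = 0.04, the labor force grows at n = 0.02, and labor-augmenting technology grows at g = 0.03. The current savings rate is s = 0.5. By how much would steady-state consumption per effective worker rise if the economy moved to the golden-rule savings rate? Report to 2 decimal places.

Δc ≈ 0.05

Break-even investment rate: n + g + δ = 0.02 + 0.03 + 0.04 = 0.09.
Current steady state (s = 0.5): k* = (0.5/0.09)^(1/0.59) ≈ 18.2915, y* = 18.2915^0.41 ≈ 3.2925, c* = (1−0.5)·3.2925 ≈ 1.6462.
At the golden rule the marginal product of capital equals n+g+δ: 0.41·k^(0.41−1) = 0.09. Solving, k_gold = (0.41/0.09)^(1/0.59) ≈ 13.0669.
y_gold = 13.0669^0.41 ≈ 2.8683, c_gold = y_gold − 0.09·k_gold ≈ 1.6923.
Gain: Δc = 1.6923 − 1.6462 ≈ 0.0461.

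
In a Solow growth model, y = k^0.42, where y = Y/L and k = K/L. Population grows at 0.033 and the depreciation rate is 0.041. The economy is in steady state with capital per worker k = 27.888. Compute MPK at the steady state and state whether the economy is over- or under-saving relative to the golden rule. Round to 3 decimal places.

The effective depreciation rate is n + δ = 0.033 + 0.041 = 0.074.
MPK = 0.42·k^(0.42−1) = 0.42·27.888^(-0.58) ≈ 0.0609.
MPK < 0.074, so the economy is dynamically inefficient (over-saving).

over-saving; MPK ≈ 0.061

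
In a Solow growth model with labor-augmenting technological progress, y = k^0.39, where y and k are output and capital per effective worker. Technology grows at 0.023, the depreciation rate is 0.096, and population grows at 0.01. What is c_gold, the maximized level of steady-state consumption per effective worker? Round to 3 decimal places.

The effective depreciation rate is n + g + δ = 0.01 + 0.023 + 0.096 = 0.129.
Maximizing c = f(k) − (n+g+δ)·k gives f'(k) = n+g+δ, i.e. 0.39·k^(0.39−1) = 0.129, so k_gold = (0.39/0.129)^(1/0.61) ≈ 6.1329.
y_gold = 6.1329^0.39 ≈ 2.0286.
c_gold = y_gold − (n+g+δ)·k_gold = 2.0286 − 0.129·6.1329 ≈ 1.2374.

c_gold ≈ 1.237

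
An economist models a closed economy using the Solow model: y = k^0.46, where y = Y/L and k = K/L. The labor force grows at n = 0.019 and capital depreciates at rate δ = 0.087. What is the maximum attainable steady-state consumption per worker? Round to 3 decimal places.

c_gold ≈ 1.885

n + δ = 0.019 + 0.087 = 0.106.
Maximizing c = f(k) − (n+δ)·k gives f'(k) = n+δ, i.e. 0.46·k^(0.46−1) = 0.106, so k_gold = (0.46/0.106)^(1/0.54) ≈ 15.1519.
y_gold = 15.1519^0.46 ≈ 3.4915.
c_gold = y_gold − (n+δ)·k_gold = 3.4915 − 0.106·15.1519 ≈ 1.8854.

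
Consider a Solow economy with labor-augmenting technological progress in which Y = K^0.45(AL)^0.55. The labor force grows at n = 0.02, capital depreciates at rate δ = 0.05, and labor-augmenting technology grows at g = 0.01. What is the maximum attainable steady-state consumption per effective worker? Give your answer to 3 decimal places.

c_gold ≈ 2.260

Break-even investment rate: n + g + δ = 0.02 + 0.01 + 0.05 = 0.08.
Maximizing c = f(k) − (n+g+δ)·k gives f'(k) = n+g+δ, i.e. 0.45·k^(0.45−1) = 0.08, so k_gold = (0.45/0.08)^(1/0.55) ≈ 23.1132.
y_gold = 23.1132^0.45 ≈ 4.1090.
c_gold = y_gold − (n+g+δ)·k_gold = 4.1090 − 0.08·23.1132 ≈ 2.2600.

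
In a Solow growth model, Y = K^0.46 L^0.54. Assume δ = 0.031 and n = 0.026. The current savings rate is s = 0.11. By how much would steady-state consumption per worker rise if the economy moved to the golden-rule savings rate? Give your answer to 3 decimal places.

Δc ≈ 1.640

Break-even investment rate: n + δ = 0.026 + 0.031 = 0.057.
Current steady state (s = 0.11): k* = (0.11/0.057)^(1/0.54) ≈ 3.3786, y* = 3.3786^0.46 ≈ 1.7507, c* = (1−0.11)·1.7507 ≈ 1.5581.
Maximizing c = f(k) − (n+δ)·k gives f'(k) = n+δ, i.e. 0.46·k^(0.46−1) = 0.057, so k_gold = (0.46/0.057)^(1/0.54) ≈ 47.7984.
y_gold = 47.7984^0.46 ≈ 5.9228, c_gold = y_gold − 0.057·k_gold ≈ 3.1983.
Gain: Δc = 3.1983 − 1.5581 ≈ 1.6402.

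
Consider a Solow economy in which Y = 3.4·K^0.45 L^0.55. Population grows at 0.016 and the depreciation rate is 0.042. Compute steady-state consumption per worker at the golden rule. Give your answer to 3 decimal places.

c_gold ≈ 27.208

n + δ = 0.016 + 0.042 = 0.058.
At the golden rule the marginal product of capital equals n+δ: 0.45·3.4·k^(0.45−1) = 0.058. Solving, k_gold = (0.45·3.4/0.058)^(1/0.55) ≈ 383.8092.
y_gold = 3.4·383.8092^0.45 ≈ 49.4687.
c_gold = y_gold − (n+δ)·k_gold = 49.4687 − 0.058·383.8092 ≈ 27.2078.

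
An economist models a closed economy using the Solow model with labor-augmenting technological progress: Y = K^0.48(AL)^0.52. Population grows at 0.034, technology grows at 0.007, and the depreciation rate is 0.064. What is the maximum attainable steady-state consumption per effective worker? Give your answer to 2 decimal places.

c_gold ≈ 2.11

The effective depreciation rate is n + g + δ = 0.034 + 0.007 + 0.064 = 0.105.
Maximizing c = f(k) − (n+g+δ)·k gives f'(k) = n+g+δ, i.e. 0.48·k^(0.48−1) = 0.105, so k_gold = (0.48/0.105)^(1/0.52) ≈ 18.5922.
y_gold = 18.5922^0.48 ≈ 4.0670.
c_gold = y_gold − (n+g+δ)·k_gold = 4.0670 − 0.105·18.5922 ≈ 2.1149.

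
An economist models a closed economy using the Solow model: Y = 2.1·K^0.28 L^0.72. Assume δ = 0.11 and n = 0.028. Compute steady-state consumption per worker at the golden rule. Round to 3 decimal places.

Break-even investment rate: n + δ = 0.028 + 0.11 = 0.138.
Maximizing c = f(k) − (n+δ)·k gives f'(k) = n+δ, i.e. 0.28·2.1·k^(0.28−1) = 0.138, so k_gold = (0.28·2.1/0.138)^(1/0.72) ≈ 7.4869.
y_gold = 2.1·7.4869^0.28 ≈ 3.6900.
c_gold = y_gold − (n+δ)·k_gold = 3.6900 − 0.138·7.4869 ≈ 2.6568.

c_gold ≈ 2.657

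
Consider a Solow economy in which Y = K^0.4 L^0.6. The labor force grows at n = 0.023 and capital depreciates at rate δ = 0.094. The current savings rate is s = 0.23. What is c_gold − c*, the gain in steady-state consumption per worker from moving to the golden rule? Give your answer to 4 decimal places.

n + δ = 0.023 + 0.094 = 0.117.
Current steady state (s = 0.23): k* = (0.23/0.117)^(1/0.6) ≈ 3.0849, y* = 3.0849^0.4 ≈ 1.5693, c* = (1−0.23)·1.5693 ≈ 1.2083.
At the golden rule the marginal product of capital equals n+δ: 0.4·k^(0.4−1) = 0.117. Solving, k_gold = (0.4/0.117)^(1/0.6) ≈ 7.7587.
y_gold = 7.7587^0.4 ≈ 2.2694, c_gold = y_gold − 0.117·k_gold ≈ 1.3617.
Gain: Δc = 1.3617 − 1.2083 ≈ 0.1533.

Δc ≈ 0.1533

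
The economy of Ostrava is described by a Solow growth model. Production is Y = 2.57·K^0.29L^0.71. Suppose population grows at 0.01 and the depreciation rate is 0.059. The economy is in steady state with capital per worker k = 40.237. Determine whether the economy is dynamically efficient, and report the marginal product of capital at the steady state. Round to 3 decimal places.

dynamically inefficient; MPK ≈ 0.054

Break-even investment rate: n + δ = 0.01 + 0.059 = 0.069.
MPK = 0.29·2.57·k^(0.29−1) = 0.29·2.57·40.237^(-0.71) ≈ 0.0541.
MPK < 0.069, so the economy is dynamically inefficient (over-saving).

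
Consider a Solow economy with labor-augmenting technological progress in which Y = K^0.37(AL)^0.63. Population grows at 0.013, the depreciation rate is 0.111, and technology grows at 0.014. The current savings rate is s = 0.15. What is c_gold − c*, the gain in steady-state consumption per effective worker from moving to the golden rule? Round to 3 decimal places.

Δc ≈ 0.232

Break-even investment rate: n + g + δ = 0.013 + 0.014 + 0.111 = 0.138.
Current steady state (s = 0.15): k* = (0.15/0.138)^(1/0.63) ≈ 1.1415, y* = 1.1415^0.37 ≈ 1.0502, c* = (1−0.15)·1.0502 ≈ 0.8927.
Setting f'(k) = n+g+δ gives 0.37·k^(0.37−1) = 0.138, hence k_gold = (0.37/0.138)^(1/0.63) ≈ 4.7849.
y_gold = 4.7849^0.37 ≈ 1.7847, c_gold = y_gold − 0.138·k_gold ≈ 1.1243.
Gain: Δc = 1.1243 − 0.8927 ≈ 0.2317.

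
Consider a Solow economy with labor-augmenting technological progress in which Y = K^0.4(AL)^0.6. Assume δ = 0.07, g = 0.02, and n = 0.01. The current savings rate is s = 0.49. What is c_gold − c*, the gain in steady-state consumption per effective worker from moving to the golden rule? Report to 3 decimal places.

Break-even investment rate: n + g + δ = 0.01 + 0.02 + 0.07 = 0.1.
Current steady state (s = 0.49): k* = (0.49/0.1)^(1/0.6) ≈ 14.1360, y* = 14.1360^0.4 ≈ 2.8849, c* = (1−0.49)·2.8849 ≈ 1.4713.
Golden rule sets MPK = n+g+δ: 0.4·k^(0.4−1) = 0.1, so k_gold = (0.4/0.1)^(1/0.6) ≈ 10.0794.
y_gold = 10.0794^0.4 ≈ 2.5198, c_gold = y_gold − 0.1·k_gold ≈ 1.5119.
Gain: Δc = 1.5119 − 1.4713 ≈ 0.0406.

Δc ≈ 0.041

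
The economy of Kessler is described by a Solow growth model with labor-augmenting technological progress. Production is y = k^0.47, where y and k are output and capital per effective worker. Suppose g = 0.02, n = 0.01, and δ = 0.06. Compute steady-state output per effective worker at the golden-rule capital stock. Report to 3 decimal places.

Break-even investment rate: n + g + δ = 0.01 + 0.02 + 0.06 = 0.09.
Setting f'(k) = n+g+δ gives 0.47·k^(0.47−1) = 0.09, hence k_gold = (0.47/0.09)^(1/0.53) ≈ 22.6175.
Output: y_gold = k_gold^0.47 = 22.6175^0.47 ≈ 4.3310.

y_gold ≈ 4.331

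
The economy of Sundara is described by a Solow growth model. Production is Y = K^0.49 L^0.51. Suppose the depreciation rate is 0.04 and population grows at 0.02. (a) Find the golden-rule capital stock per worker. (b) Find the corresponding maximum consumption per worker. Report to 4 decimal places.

(a) k_gold ≈ 61.4219; (b) c_gold ≈ 3.8357

Capital per worker breaks even when investment replaces (n + δ)·k; here n + δ = 0.06.
At the golden rule the marginal product of capital equals n+δ: 0.49·k^(0.49−1) = 0.06. Solving, k_gold = (0.49/0.06)^(1/0.51) ≈ 61.4219.
y_gold = 61.4219^0.49 ≈ 7.5210; c_gold = y_gold − 0.06·k_gold ≈ 3.8357.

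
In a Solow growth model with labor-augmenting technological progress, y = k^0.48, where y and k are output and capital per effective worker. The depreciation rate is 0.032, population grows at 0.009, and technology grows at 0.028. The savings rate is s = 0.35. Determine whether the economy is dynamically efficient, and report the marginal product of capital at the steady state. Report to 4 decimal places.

dynamically efficient; MPK ≈ 0.0946

Capital per effective worker breaks even when investment replaces (n + g + δ)·k; here n + g + δ = 0.069.
Steady-state k*: s·k^0.48 = 0.069·k gives k* = (0.35/0.069)^(1/0.52) ≈ 22.7086.
MPK = 0.48·22.7086^(-0.52) ≈ 0.0946.
MPK > n+g+δ = 0.069, so the economy is dynamically efficient (under-saving).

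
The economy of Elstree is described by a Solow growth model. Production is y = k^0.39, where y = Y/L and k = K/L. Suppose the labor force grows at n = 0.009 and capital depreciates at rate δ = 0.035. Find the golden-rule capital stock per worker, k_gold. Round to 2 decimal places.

n + δ = 0.009 + 0.035 = 0.044.
Setting f'(k) = n+δ gives 0.39·k^(0.39−1) = 0.044, hence k_gold = (0.39/0.044)^(1/0.61) ≈ 35.7653.

k_gold ≈ 35.77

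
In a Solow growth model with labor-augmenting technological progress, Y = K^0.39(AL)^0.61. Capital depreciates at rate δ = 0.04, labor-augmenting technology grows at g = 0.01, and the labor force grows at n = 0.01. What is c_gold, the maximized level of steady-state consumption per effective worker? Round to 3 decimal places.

The effective depreciation rate is n + g + δ = 0.01 + 0.01 + 0.04 = 0.06.
At the golden rule the marginal product of capital equals n+g+δ: 0.39·k^(0.39−1) = 0.06. Solving, k_gold = (0.39/0.06)^(1/0.61) ≈ 21.5102.
y_gold = 21.5102^0.39 ≈ 3.3093.
c_gold = y_gold − (n+g+δ)·k_gold = 3.3093 − 0.06·21.5102 ≈ 2.0187.

c_gold ≈ 2.019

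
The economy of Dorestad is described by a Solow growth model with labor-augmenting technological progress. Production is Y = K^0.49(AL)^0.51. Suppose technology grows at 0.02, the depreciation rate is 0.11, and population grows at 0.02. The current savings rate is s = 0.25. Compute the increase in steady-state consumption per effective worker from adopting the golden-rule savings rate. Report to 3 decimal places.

n + g + δ = 0.02 + 0.02 + 0.11 = 0.15.
Current steady state (s = 0.25): k* = (0.25/0.15)^(1/0.51) ≈ 2.7227, y* = 2.7227^0.49 ≈ 1.6336, c* = (1−0.25)·1.6336 ≈ 1.2252.
Maximizing c = f(k) − (n+g+δ)·k gives f'(k) = n+g+δ, i.e. 0.49·k^(0.49−1) = 0.15, so k_gold = (0.49/0.15)^(1/0.51) ≈ 10.1871.
y_gold = 10.1871^0.49 ≈ 3.1185, c_gold = y_gold − 0.15·k_gold ≈ 1.5904.
Gain: Δc = 1.5904 − 1.2252 ≈ 0.3652.

Δc ≈ 0.365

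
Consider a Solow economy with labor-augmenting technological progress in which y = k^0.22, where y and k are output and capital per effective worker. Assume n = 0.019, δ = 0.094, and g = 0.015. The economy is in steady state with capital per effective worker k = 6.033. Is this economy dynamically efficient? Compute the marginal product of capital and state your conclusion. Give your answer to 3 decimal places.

dynamically inefficient; MPK ≈ 0.054

Break-even investment rate: n + g + δ = 0.019 + 0.015 + 0.094 = 0.128.
MPK = 0.22·k^(0.22−1) = 0.22·6.033^(-0.78) ≈ 0.0542.
MPK < 0.128, so the economy is dynamically inefficient (over-saving).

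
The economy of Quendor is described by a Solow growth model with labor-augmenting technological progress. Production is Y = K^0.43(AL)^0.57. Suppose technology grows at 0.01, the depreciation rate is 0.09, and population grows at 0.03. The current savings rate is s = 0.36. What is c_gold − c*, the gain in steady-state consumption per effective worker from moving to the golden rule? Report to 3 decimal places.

Δc ≈ 0.025

n + g + δ = 0.03 + 0.01 + 0.09 = 0.13.
Current steady state (s = 0.36): k* = (0.36/0.13)^(1/0.57) ≈ 5.9713, y* = 5.9713^0.43 ≈ 2.1563, c* = (1−0.36)·2.1563 ≈ 1.3800.
Maximizing c = f(k) − (n+g+δ)·k gives f'(k) = n+g+δ, i.e. 0.43·k^(0.43−1) = 0.13, so k_gold = (0.43/0.13)^(1/0.57) ≈ 8.1554.
y_gold = 8.1554^0.43 ≈ 2.4656, c_gold = y_gold − 0.13·k_gold ≈ 1.4054.
Gain: Δc = 1.4054 − 1.3800 ≈ 0.0254.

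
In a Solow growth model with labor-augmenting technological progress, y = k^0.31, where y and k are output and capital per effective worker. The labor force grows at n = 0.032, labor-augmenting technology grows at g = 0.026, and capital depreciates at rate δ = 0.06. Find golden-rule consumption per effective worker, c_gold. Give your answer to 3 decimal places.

c_gold ≈ 1.065

The effective depreciation rate is n + g + δ = 0.032 + 0.026 + 0.06 = 0.118.
At the golden rule the marginal product of capital equals n+g+δ: 0.31·k^(0.31−1) = 0.118. Solving, k_gold = (0.31/0.118)^(1/0.69) ≈ 4.0545.
y_gold = 4.0545^0.31 ≈ 1.5433.
c_gold = y_gold − (n+g+δ)·k_gold = 1.5433 − 0.118·4.0545 ≈ 1.0649.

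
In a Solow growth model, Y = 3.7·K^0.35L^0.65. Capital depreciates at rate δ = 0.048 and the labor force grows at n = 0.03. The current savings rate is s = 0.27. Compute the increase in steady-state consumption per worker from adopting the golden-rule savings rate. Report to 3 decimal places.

The effective depreciation rate is n + δ = 0.03 + 0.048 = 0.078.
Current steady state (s = 0.27): k* = (0.27·3.7/0.078)^(1/0.65) ≈ 50.5593, y* = 3.7·50.5593^0.35 ≈ 14.6060, c* = (1−0.27)·14.6060 ≈ 10.6624.
Golden rule sets MPK = n+δ: 0.35·3.7·k^(0.35−1) = 0.078, so k_gold = (0.35·3.7/0.078)^(1/0.65) ≈ 75.3690.
y_gold = 3.7·75.3690^0.35 ≈ 16.7965, c_gold = y_gold − 0.078·k_gold ≈ 10.9177.
Gain: Δc = 10.9177 − 10.6624 ≈ 0.2553.

Δc ≈ 0.255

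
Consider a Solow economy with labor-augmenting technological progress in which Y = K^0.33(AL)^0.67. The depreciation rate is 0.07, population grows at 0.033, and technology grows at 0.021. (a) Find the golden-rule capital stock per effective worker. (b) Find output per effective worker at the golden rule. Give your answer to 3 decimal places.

(a) k_gold ≈ 4.310; (b) y_gold ≈ 1.619

Capital per effective worker breaks even when investment replaces (n + g + δ)·k; here n + g + δ = 0.124.
Golden rule sets MPK = n+g+δ: 0.33·k^(0.33−1) = 0.124, so k_gold = (0.33/0.124)^(1/0.67) ≈ 4.3099.
y_gold = 4.3099^0.33 ≈ 1.6195.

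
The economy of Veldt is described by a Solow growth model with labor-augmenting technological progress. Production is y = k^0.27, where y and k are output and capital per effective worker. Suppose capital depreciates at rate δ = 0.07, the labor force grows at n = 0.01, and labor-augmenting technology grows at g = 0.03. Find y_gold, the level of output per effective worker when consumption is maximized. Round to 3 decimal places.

y_gold ≈ 1.394

Capital per effective worker breaks even when investment replaces (n + g + δ)·k; here n + g + δ = 0.11.
Golden rule sets MPK = n+g+δ: 0.27·k^(0.27−1) = 0.11, so k_gold = (0.27/0.11)^(1/0.73) ≈ 3.4214.
Output: y_gold = k_gold^0.27 = 3.4214^0.27 ≈ 1.3939.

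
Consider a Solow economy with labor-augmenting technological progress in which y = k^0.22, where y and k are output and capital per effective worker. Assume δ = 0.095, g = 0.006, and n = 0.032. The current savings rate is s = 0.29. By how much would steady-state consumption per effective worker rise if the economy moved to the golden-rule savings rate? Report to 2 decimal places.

Δc ≈ 0.01

Capital per effective worker breaks even when investment replaces (n + g + δ)·k; here n + g + δ = 0.133.
Current steady state (s = 0.29): k* = (0.29/0.133)^(1/0.78) ≈ 2.7167, y* = 2.7167^0.22 ≈ 1.2459, c* = (1−0.29)·1.2459 ≈ 0.8846.
Maximizing c = f(k) − (n+g+δ)·k gives f'(k) = n+g+δ, i.e. 0.22·k^(0.22−1) = 0.133, so k_gold = (0.22/0.133)^(1/0.78) ≈ 1.9064.
y_gold = 1.9064^0.22 ≈ 1.1525, c_gold = y_gold − 0.133·k_gold ≈ 0.8990.
Gain: Δc = 0.8990 − 0.8846 ≈ 0.0144.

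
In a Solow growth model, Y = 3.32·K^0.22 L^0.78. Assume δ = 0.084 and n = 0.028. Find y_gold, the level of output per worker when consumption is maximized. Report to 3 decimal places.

Capital per worker breaks even when investment replaces (n + δ)·k; here n + δ = 0.112.
Setting f'(k) = n+δ gives 0.22·3.32·k^(0.22−1) = 0.112, hence k_gold = (0.22·3.32/0.112)^(1/0.78) ≈ 11.0670.
Output: y_gold = 3.32·k_gold^0.22 = 3.32·11.0670^0.22 ≈ 5.6341.

y_gold ≈ 5.634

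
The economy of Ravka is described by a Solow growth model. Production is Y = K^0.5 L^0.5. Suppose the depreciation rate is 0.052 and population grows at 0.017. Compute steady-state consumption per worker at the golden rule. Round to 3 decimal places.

Capital per worker breaks even when investment replaces (n + δ)·k; here n + δ = 0.069.
Golden rule sets MPK = n+δ: 0.5·k^(0.5−1) = 0.069, so k_gold = (0.5/0.069)^(1/0.5) ≈ 52.5100.
y_gold = 52.5100^0.5 ≈ 7.2464.
c_gold = y_gold − (n+δ)·k_gold = 7.2464 − 0.069·52.5100 ≈ 3.6232.

c_gold ≈ 3.623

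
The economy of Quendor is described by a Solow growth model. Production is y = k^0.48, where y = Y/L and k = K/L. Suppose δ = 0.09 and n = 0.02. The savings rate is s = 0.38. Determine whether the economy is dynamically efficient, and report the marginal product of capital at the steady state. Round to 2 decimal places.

dynamically efficient; MPK ≈ 0.14

Capital per worker breaks even when investment replaces (n + δ)·k; here n + δ = 0.11.
Steady-state k*: s·k^0.48 = 0.11·k gives k* = (0.38/0.11)^(1/0.52) ≈ 10.8484.
MPK = 0.48·10.8484^(-0.52) ≈ 0.1389.
MPK > n+δ = 0.11, so the economy is dynamically efficient (under-saving).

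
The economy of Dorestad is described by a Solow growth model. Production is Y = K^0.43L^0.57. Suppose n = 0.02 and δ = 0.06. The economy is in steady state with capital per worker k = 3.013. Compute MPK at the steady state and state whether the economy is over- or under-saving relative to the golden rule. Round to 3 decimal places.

Break-even investment rate: n + δ = 0.02 + 0.06 = 0.08.
MPK = 0.43·k^(0.43−1) = 0.43·3.013^(-0.57) ≈ 0.2293.
MPK > 0.08, so the economy is dynamically efficient (under-saving).

under-saving; MPK ≈ 0.229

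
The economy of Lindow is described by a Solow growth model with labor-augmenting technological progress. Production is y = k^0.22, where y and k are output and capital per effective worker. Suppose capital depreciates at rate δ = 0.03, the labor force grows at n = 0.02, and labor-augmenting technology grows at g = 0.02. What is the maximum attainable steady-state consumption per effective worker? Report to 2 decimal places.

c_gold ≈ 1.08

n + g + δ = 0.02 + 0.02 + 0.03 = 0.07.
At the golden rule the marginal product of capital equals n+g+δ: 0.22·k^(0.22−1) = 0.07. Solving, k_gold = (0.22/0.07)^(1/0.78) ≈ 4.3411.
y_gold = 4.3411^0.22 ≈ 1.3812.
c_gold = y_gold − (n+g+δ)·k_gold = 1.3812 − 0.07·4.3411 ≈ 1.0774.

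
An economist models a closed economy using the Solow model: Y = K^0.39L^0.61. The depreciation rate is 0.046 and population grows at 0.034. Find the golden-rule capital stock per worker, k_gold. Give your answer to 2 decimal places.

k_gold ≈ 13.42

n + δ = 0.034 + 0.046 = 0.08.
Setting f'(k) = n+δ gives 0.39·k^(0.39−1) = 0.08, hence k_gold = (0.39/0.08)^(1/0.61) ≈ 13.4223.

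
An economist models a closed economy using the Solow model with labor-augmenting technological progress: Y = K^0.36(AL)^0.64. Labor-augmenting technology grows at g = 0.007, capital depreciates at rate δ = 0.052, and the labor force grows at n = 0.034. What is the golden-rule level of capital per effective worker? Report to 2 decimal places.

k_gold ≈ 8.29

Capital per effective worker breaks even when investment replaces (n + g + δ)·k; here n + g + δ = 0.093.
Setting f'(k) = n+g+δ gives 0.36·k^(0.36−1) = 0.093, hence k_gold = (0.36/0.093)^(1/0.64) ≈ 8.2883.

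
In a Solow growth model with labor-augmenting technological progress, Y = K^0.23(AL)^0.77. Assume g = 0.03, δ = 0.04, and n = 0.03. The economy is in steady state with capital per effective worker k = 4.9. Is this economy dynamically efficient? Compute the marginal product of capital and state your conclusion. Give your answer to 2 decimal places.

The effective depreciation rate is n + g + δ = 0.03 + 0.03 + 0.04 = 0.1.
MPK = 0.23·k^(0.23−1) = 0.23·4.9^(-0.77) ≈ 0.0677.
MPK < 0.1, so the economy is dynamically inefficient (over-saving).

dynamically inefficient; MPK ≈ 0.07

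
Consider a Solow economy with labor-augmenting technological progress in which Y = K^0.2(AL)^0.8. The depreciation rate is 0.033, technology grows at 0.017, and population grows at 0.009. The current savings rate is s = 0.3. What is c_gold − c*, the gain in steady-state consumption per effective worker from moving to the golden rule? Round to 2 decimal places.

Break-even investment rate: n + g + δ = 0.009 + 0.017 + 0.033 = 0.059.
Current steady state (s = 0.3): k* = (0.3/0.059)^(1/0.8) ≈ 7.6355, y* = 7.6355^0.2 ≈ 1.5016, c* = (1−0.3)·1.5016 ≈ 1.0512.
Setting f'(k) = n+g+δ gives 0.2·k^(0.2−1) = 0.059, hence k_gold = (0.2/0.059)^(1/0.8) ≈ 4.5996.
y_gold = 4.5996^0.2 ≈ 1.3569, c_gold = y_gold − 0.059·k_gold ≈ 1.0855.
Gain: Δc = 1.0855 − 1.0512 ≈ 0.0344.

Δc ≈ 0.03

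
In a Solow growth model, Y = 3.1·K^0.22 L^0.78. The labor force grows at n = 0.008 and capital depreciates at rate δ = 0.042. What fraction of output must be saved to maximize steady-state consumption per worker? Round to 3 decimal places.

n + δ = 0.008 + 0.042 = 0.05.
At the golden rule MPK = n+δ, and in any Cobb-Douglas steady state s = (n+δ)·k/y = MPK·k/y = capital's share 0.22.

s_gold = 0.220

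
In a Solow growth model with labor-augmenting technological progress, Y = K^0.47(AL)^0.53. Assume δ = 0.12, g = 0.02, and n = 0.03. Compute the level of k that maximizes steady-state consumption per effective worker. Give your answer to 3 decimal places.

k_gold ≈ 6.812

The effective depreciation rate is n + g + δ = 0.03 + 0.02 + 0.12 = 0.17.
Maximizing c = f(k) − (n+g+δ)·k gives f'(k) = n+g+δ, i.e. 0.47·k^(0.47−1) = 0.17, so k_gold = (0.47/0.17)^(1/0.53) ≈ 6.8124.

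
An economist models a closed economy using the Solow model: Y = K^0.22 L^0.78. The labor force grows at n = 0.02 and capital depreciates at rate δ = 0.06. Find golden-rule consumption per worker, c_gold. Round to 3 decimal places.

c_gold ≈ 1.038

n + δ = 0.02 + 0.06 = 0.08.
Maximizing c = f(k) − (n+δ)·k gives f'(k) = n+δ, i.e. 0.22·k^(0.22−1) = 0.08, so k_gold = (0.22/0.08)^(1/0.78) ≈ 3.6580.
y_gold = 3.6580^0.22 ≈ 1.3302.
c_gold = y_gold − (n+δ)·k_gold = 1.3302 − 0.08·3.6580 ≈ 1.0375.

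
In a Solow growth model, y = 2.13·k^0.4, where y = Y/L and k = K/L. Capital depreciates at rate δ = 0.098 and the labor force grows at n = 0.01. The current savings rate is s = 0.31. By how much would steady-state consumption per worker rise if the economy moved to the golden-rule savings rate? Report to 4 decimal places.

Δc ≈ 0.1505

Capital per worker breaks even when investment replaces (n + δ)·k; here n + δ = 0.108.
Current steady state (s = 0.31): k* = (0.31·2.13/0.108)^(1/0.6) ≈ 20.4423, y* = 2.13·20.4423^0.4 ≈ 7.1218, c* = (1−0.31)·7.1218 ≈ 4.9141.
Maximizing c = f(k) − (n+δ)·k gives f'(k) = n+δ, i.e. 0.4·2.13·k^(0.4−1) = 0.108, so k_gold = (0.4·2.13/0.108)^(1/0.6) ≈ 31.2627.
y_gold = 2.13·31.2627^0.4 ≈ 8.4409, c_gold = y_gold − 0.108·k_gold ≈ 5.0646.
Gain: Δc = 5.0646 − 4.9141 ≈ 0.1505.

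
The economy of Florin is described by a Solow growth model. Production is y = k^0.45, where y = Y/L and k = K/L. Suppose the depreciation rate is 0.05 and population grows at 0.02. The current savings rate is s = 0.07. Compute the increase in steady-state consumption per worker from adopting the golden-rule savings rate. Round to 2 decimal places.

Capital per worker breaks even when investment replaces (n + δ)·k; here n + δ = 0.07.
Current steady state (s = 0.07): k* = (0.07/0.07)^(1/0.55) ≈ 1.0000, y* = 1.0000^0.45 ≈ 1.0000, c* = (1−0.07)·1.0000 ≈ 0.9300.
At the golden rule the marginal product of capital equals n+δ: 0.45·k^(0.45−1) = 0.07. Solving, k_gold = (0.45/0.07)^(1/0.55) ≈ 29.4645.
y_gold = 29.4645^0.45 ≈ 4.5834, c_gold = y_gold − 0.07·k_gold ≈ 2.5209.
Gain: Δc = 2.5209 − 0.9300 ≈ 1.5909.

Δc ≈ 1.59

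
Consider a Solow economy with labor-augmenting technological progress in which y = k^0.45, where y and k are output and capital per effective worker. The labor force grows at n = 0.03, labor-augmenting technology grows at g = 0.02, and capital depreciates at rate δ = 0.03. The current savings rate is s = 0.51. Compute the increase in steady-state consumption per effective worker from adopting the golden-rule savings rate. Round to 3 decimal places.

Δc ≈ 0.029

The effective depreciation rate is n + g + δ = 0.03 + 0.02 + 0.03 = 0.08.
Current steady state (s = 0.51): k* = (0.51/0.08)^(1/0.55) ≈ 29.0196, y* = 29.0196^0.45 ≈ 4.5521, c* = (1−0.51)·4.5521 ≈ 2.2305.
Golden rule sets MPK = n+g+δ: 0.45·k^(0.45−1) = 0.08, so k_gold = (0.45/0.08)^(1/0.55) ≈ 23.1132.
y_gold = 23.1132^0.45 ≈ 4.1090, c_gold = y_gold − 0.08·k_gold ≈ 2.2600.
Gain: Δc = 2.2600 − 2.2305 ≈ 0.0294.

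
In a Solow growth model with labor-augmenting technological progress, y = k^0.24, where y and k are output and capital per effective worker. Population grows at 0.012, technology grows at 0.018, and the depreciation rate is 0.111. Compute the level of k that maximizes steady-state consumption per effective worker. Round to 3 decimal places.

k_gold ≈ 2.013

The effective depreciation rate is n + g + δ = 0.012 + 0.018 + 0.111 = 0.141.
Golden rule sets MPK = n+g+δ: 0.24·k^(0.24−1) = 0.141, so k_gold = (0.24/0.141)^(1/0.76) ≈ 2.0134.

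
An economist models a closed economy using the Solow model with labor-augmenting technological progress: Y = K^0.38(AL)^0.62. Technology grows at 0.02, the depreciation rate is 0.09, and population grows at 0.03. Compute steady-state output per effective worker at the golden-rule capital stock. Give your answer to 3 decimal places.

y_gold ≈ 1.844

Capital per effective worker breaks even when investment replaces (n + g + δ)·k; here n + g + δ = 0.14.
Maximizing c = f(k) − (n+g+δ)·k gives f'(k) = n+g+δ, i.e. 0.38·k^(0.38−1) = 0.14, so k_gold = (0.38/0.14)^(1/0.62) ≈ 5.0055.
Output: y_gold = k_gold^0.38 = 5.0055^0.38 ≈ 1.8441.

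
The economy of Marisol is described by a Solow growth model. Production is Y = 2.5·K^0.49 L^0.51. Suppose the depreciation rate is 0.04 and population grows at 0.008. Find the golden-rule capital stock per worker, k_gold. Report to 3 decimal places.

k_gold ≈ 573.611

n + δ = 0.008 + 0.04 = 0.048.
Golden rule sets MPK = n+δ: 0.49·2.5·k^(0.49−1) = 0.048, so k_gold = (0.49·2.5/0.048)^(1/0.51) ≈ 573.6108.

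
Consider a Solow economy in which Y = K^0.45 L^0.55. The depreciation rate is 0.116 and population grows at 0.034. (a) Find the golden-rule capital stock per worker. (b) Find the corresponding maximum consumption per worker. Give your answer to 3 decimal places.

(a) k_gold ≈ 7.370; (b) c_gold ≈ 1.351

Capital per worker breaks even when investment replaces (n + δ)·k; here n + δ = 0.15.
At the golden rule the marginal product of capital equals n+δ: 0.45·k^(0.45−1) = 0.15. Solving, k_gold = (0.45/0.15)^(1/0.55) ≈ 7.3704.
y_gold = 7.3704^0.45 ≈ 2.4568; c_gold = y_gold − 0.15·k_gold ≈ 1.3512.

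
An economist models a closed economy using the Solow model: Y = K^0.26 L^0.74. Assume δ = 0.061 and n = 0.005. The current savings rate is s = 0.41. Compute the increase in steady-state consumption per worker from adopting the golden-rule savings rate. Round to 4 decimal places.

Δc ≈ 0.0771

The effective depreciation rate is n + δ = 0.005 + 0.061 = 0.066.
Current steady state (s = 0.41): k* = (0.41/0.066)^(1/0.74) ≈ 11.8017, y* = 11.8017^0.26 ≈ 1.8998, c* = (1−0.41)·1.8998 ≈ 1.1209.
At the golden rule the marginal product of capital equals n+δ: 0.26·k^(0.26−1) = 0.066. Solving, k_gold = (0.26/0.066)^(1/0.74) ≈ 6.3773.
y_gold = 6.3773^0.26 ≈ 1.6188, c_gold = y_gold − 0.066·k_gold ≈ 1.1979.
Gain: Δc = 1.1979 − 1.1209 ≈ 0.0771.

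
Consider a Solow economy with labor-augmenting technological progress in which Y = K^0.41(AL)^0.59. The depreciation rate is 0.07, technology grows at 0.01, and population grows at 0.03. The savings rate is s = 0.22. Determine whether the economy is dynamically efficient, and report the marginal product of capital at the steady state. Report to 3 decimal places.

dynamically efficient; MPK ≈ 0.205

n + g + δ = 0.03 + 0.01 + 0.07 = 0.11.
Steady-state k*: s·k^0.41 = 0.11·k gives k* = (0.22/0.11)^(1/0.59) ≈ 3.2376.
MPK = 0.41·3.2376^(-0.59) ≈ 0.2050.
MPK > n+g+δ = 0.11, so the economy is dynamically efficient (under-saving).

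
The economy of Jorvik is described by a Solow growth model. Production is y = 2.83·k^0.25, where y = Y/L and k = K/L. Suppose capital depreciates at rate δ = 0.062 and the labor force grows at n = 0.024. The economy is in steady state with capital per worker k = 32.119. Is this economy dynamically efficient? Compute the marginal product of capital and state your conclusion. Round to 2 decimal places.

n + δ = 0.024 + 0.062 = 0.086.
MPK = 0.25·2.83·k^(0.25−1) = 0.25·2.83·32.119^(-0.75) ≈ 0.0524.
MPK < 0.086, so the economy is dynamically inefficient (over-saving).

dynamically inefficient; MPK ≈ 0.05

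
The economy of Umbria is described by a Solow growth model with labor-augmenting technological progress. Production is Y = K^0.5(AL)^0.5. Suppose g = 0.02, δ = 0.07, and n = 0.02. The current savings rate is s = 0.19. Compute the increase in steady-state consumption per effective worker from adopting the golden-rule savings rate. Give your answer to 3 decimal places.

Δc ≈ 0.874

The effective depreciation rate is n + g + δ = 0.02 + 0.02 + 0.07 = 0.11.
Current steady state (s = 0.19): k* = (0.19/0.11)^(1/0.5) ≈ 2.9835, y* = 2.9835^0.5 ≈ 1.7273, c* = (1−0.19)·1.7273 ≈ 1.3991.
Maximizing c = f(k) − (n+g+δ)·k gives f'(k) = n+g+δ, i.e. 0.5·k^(0.5−1) = 0.11, so k_gold = (0.5/0.11)^(1/0.5) ≈ 20.6612.
y_gold = 20.6612^0.5 ≈ 4.5455, c_gold = y_gold − 0.11·k_gold ≈ 2.2727.
Gain: Δc = 2.2727 − 1.3991 ≈ 0.8736.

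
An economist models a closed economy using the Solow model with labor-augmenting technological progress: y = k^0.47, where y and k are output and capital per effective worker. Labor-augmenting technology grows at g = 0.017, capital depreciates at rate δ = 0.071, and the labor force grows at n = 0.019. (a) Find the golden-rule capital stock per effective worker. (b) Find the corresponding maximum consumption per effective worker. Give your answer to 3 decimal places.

(a) k_gold ≈ 16.318; (b) c_gold ≈ 1.969

Capital per effective worker breaks even when investment replaces (n + g + δ)·k; here n + g + δ = 0.107.
Golden rule sets MPK = n+g+δ: 0.47·k^(0.47−1) = 0.107, so k_gold = (0.47/0.107)^(1/0.53) ≈ 16.3180.
y_gold = 16.3180^0.47 ≈ 3.7150; c_gold = y_gold − 0.107·k_gold ≈ 1.9689.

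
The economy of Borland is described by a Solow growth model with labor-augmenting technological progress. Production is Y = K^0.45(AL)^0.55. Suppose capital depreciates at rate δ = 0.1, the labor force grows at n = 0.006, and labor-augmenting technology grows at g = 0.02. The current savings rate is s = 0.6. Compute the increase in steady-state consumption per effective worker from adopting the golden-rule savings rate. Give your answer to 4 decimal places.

Δc ≈ 0.1242

n + g + δ = 0.006 + 0.02 + 0.1 = 0.126.
Current steady state (s = 0.6): k* = (0.6/0.126)^(1/0.55) ≈ 17.0737, y* = 17.0737^0.45 ≈ 3.5855, c* = (1−0.6)·3.5855 ≈ 1.4342.
Golden rule sets MPK = n+g+δ: 0.45·k^(0.45−1) = 0.126, so k_gold = (0.45/0.126)^(1/0.55) ≈ 10.1197.
y_gold = 10.1197^0.45 ≈ 2.8335, c_gold = y_gold − 0.126·k_gold ≈ 1.5584.
Gain: Δc = 1.5584 − 1.4342 ≈ 0.1242.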